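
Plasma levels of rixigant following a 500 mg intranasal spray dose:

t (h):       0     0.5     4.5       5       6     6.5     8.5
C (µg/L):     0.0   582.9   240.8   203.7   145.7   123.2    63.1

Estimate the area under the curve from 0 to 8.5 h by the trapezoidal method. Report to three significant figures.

Trapezoidal AUC_0→8.5:
  [0→0.5]: (0.0+582.9)/2 × 0.5 = 145.725
  [0.5→4.5]: (582.9+240.8)/2 × 4 = 1647.4
  [4.5→5]: (240.8+203.7)/2 × 0.5 = 111.125
  [5→6]: (203.7+145.7)/2 × 1 = 174.7
  [6→6.5]: (145.7+123.2)/2 × 0.5 = 67.225
  [6.5→8.5]: (123.2+63.1)/2 × 2 = 186.3
  Sum = 2332.475 µg/L·h

AUC = 2330 µg/L·h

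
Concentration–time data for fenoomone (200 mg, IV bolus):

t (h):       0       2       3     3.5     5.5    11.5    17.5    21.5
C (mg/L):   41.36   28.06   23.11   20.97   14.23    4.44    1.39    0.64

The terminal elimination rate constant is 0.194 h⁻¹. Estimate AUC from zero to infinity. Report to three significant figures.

Trapezoidal AUC_0→21.5:
  [0→2]: (41.36+28.06)/2 × 2 = 69.42
  [2→3]: (28.06+23.11)/2 × 1 = 25.585
  [3→3.5]: (23.11+20.97)/2 × 0.5 = 11.02
  [3.5→5.5]: (20.97+14.23)/2 × 2 = 35.2
  [5.5→11.5]: (14.23+4.44)/2 × 6 = 56.01
  [11.5→17.5]: (4.44+1.39)/2 × 6 = 17.49
  [17.5→21.5]: (1.39+0.64)/2 × 4 = 4.06
  Sum = 218.785 mg/L·h
Extrapolated tail: C_last / k_e = 0.64 / 0.194 = 3.299
AUC_0→∞ = 218.785 + 3.299 = 222.084 mg/L·h

AUC = 222 mg/L·h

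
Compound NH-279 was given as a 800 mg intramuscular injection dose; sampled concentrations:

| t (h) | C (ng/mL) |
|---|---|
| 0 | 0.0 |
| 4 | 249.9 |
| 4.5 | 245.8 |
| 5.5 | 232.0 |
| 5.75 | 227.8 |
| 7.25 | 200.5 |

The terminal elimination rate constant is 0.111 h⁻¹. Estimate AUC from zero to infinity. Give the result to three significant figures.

Trapezoidal AUC_0→7.25:
  [0→4]: (0.0+249.9)/2 × 4 = 499.8
  [4→4.5]: (249.9+245.8)/2 × 0.5 = 123.925
  [4.5→5.5]: (245.8+232.0)/2 × 1 = 238.9
  [5.5→5.75]: (232.0+227.8)/2 × 0.25 = 57.475
  [5.75→7.25]: (227.8+200.5)/2 × 1.5 = 321.225
  Sum = 1241.325 ng/mL·h
Extrapolated tail: C_last / k_e = 200.5 / 0.111 = 1806.306
AUC_0→∞ = 1241.325 + 1806.306 = 3047.631 ng/mL·h

AUC = 3050 ng/mL·h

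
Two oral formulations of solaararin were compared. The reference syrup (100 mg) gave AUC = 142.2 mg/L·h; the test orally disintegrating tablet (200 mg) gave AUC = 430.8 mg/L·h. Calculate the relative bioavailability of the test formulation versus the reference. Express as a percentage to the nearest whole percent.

F_rel = (AUC_test/D_test) / (AUC_ref/D_ref)
      = (430.8/200) / (142.2/100)
      = 2.154 / 1.422 = 1.5148 = 151.48%

F_rel = 151%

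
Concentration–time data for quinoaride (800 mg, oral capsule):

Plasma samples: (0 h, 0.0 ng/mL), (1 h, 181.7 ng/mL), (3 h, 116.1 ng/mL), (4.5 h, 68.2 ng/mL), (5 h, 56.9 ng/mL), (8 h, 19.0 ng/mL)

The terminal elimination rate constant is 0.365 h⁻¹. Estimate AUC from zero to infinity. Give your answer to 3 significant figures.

Trapezoidal AUC_0→8:
  [0→1]: (0.0+181.7)/2 × 1 = 90.85
  [1→3]: (181.7+116.1)/2 × 2 = 297.8
  [3→4.5]: (116.1+68.2)/2 × 1.5 = 138.225
  [4.5→5]: (68.2+56.9)/2 × 0.5 = 31.275
  [5→8]: (56.9+19.0)/2 × 3 = 113.85
  Sum = 672.0 ng/mL·h
Extrapolated tail: C_last / k_e = 19.0 / 0.365 = 52.055
AUC_0→∞ = 672.0 + 52.055 = 724.055 ng/mL·h

AUC = 724 ng/mL·h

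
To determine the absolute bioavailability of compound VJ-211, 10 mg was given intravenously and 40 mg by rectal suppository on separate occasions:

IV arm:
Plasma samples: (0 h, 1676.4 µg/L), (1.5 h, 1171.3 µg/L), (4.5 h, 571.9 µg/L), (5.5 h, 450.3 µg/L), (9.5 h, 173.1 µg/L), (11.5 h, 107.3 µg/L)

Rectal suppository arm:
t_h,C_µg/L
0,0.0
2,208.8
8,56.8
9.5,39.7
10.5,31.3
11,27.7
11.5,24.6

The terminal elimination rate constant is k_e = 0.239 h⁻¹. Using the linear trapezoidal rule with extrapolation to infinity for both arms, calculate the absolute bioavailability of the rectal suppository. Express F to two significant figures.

Trapezoidal AUC_0→11.5 (IV):
  [0→1.5]: (1676.4+1171.3)/2 × 1.5 = 2135.775
  [1.5→4.5]: (1171.3+571.9)/2 × 3 = 2614.8
  [4.5→5.5]: (571.9+450.3)/2 × 1 = 511.1
  [5.5→9.5]: (450.3+173.1)/2 × 4 = 1246.8
  [9.5→11.5]: (173.1+107.3)/2 × 2 = 280.4
  Sum = 6788.875 µg/L·h
IV tail: 107.3/0.239 = 448.954; AUC_iv,0→∞ = 6788.875 + 448.954 = 7237.829 µg/L·h
Trapezoidal AUC_0→11.5 (rectal suppository):
  [0→2]: (0.0+208.8)/2 × 2 = 208.8
  [2→8]: (208.8+56.8)/2 × 6 = 796.8
  [8→9.5]: (56.8+39.7)/2 × 1.5 = 72.375
  [9.5→10.5]: (39.7+31.3)/2 × 1 = 35.5
  [10.5→11]: (31.3+27.7)/2 × 0.5 = 14.75
  [11→11.5]: (27.7+24.6)/2 × 0.5 = 13.075
  Sum = 1141.3 µg/L·h
rectal suppository tail: 24.6/0.239 = 102.929; AUC_ev,0→∞ = 1141.3 + 102.929 = 1244.229 µg/L·h
F = (AUC_ev/D_ev)/(AUC_iv/D_iv) = (1244.229/40)/(7237.829/10) = 31.105725/723.7829 = 0.0430

F = 0.043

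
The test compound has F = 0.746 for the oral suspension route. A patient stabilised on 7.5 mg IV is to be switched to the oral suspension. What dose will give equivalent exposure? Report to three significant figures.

D_oral = 10.1 mg

For equal systemic exposure: F × D_ev = D_iv
D_ev = D_iv / F = 7.5 / 0.746 = 10.0536 mg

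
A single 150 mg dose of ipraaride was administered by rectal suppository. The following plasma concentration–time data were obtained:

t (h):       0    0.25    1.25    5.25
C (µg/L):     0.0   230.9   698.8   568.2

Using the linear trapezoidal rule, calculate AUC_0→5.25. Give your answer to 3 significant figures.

AUC = 3030 µg/L·h

Trapezoidal AUC_0→5.25:
  [0→0.25]: (0.0+230.9)/2 × 0.25 = 28.8625
  [0.25→1.25]: (230.9+698.8)/2 × 1 = 464.85
  [1.25→5.25]: (698.8+568.2)/2 × 4 = 2534.0
  Sum = 3027.7125 µg/L·h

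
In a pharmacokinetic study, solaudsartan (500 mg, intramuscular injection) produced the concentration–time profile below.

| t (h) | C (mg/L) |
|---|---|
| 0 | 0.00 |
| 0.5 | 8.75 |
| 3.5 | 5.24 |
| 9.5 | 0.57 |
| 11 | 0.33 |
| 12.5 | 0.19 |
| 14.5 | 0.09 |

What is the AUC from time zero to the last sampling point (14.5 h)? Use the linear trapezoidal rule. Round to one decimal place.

Trapezoidal AUC_0→14.5:
  [0→0.5]: (0.00+8.75)/2 × 0.5 = 2.1875
  [0.5→3.5]: (8.75+5.24)/2 × 3 = 20.985
  [3.5→9.5]: (5.24+0.57)/2 × 6 = 17.43
  [9.5→11]: (0.57+0.33)/2 × 1.5 = 0.675
  [11→12.5]: (0.33+0.19)/2 × 1.5 = 0.39
  [12.5→14.5]: (0.19+0.09)/2 × 2 = 0.28
  Sum = 41.9475 mg/L·h

AUC = 41.9 mg/L·h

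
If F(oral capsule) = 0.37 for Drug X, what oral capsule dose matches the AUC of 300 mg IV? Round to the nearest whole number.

D_oral = 811 mg

For equal systemic exposure: F × D_ev = D_iv
D_ev = D_iv / F = 300 / 0.37 = 810.811 mg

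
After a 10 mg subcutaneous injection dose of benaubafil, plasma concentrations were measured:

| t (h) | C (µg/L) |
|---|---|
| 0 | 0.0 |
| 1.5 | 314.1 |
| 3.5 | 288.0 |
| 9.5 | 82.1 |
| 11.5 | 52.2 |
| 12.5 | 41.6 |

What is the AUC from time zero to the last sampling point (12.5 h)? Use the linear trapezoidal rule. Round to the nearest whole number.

Trapezoidal AUC_0→12.5:
  [0→1.5]: (0.0+314.1)/2 × 1.5 = 235.575
  [1.5→3.5]: (314.1+288.0)/2 × 2 = 602.1
  [3.5→9.5]: (288.0+82.1)/2 × 6 = 1110.3
  [9.5→11.5]: (82.1+52.2)/2 × 2 = 134.3
  [11.5→12.5]: (52.2+41.6)/2 × 1 = 46.9
  Sum = 2129.175 µg/L·h

AUC = 2129 µg/L·h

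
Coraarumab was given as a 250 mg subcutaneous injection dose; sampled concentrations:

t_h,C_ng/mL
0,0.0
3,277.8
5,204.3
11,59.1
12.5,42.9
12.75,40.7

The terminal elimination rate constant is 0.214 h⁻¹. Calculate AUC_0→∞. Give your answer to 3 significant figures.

Trapezoidal AUC_0→12.75:
  [0→3]: (0.0+277.8)/2 × 3 = 416.7
  [3→5]: (277.8+204.3)/2 × 2 = 482.1
  [5→11]: (204.3+59.1)/2 × 6 = 790.2
  [11→12.5]: (59.1+42.9)/2 × 1.5 = 76.5
  [12.5→12.75]: (42.9+40.7)/2 × 0.25 = 10.45
  Sum = 1775.95 ng/mL·h
Extrapolated tail: C_last / k_e = 40.7 / 0.214 = 190.187
AUC_0→∞ = 1775.95 + 190.187 = 1966.137 ng/mL·h

AUC = 1970 ng/mL·h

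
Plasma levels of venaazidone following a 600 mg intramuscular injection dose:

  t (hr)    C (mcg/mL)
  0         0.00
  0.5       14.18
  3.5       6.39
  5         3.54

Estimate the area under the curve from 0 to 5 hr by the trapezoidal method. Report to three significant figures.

Trapezoidal AUC_0→5:
  [0→0.5]: (0.00+14.18)/2 × 0.5 = 3.545
  [0.5→3.5]: (14.18+6.39)/2 × 3 = 30.855
  [3.5→5]: (6.39+3.54)/2 × 1.5 = 7.4475
  Sum = 41.8475 mcg/mL·hr

AUC = 41.8 mcg/mL·hr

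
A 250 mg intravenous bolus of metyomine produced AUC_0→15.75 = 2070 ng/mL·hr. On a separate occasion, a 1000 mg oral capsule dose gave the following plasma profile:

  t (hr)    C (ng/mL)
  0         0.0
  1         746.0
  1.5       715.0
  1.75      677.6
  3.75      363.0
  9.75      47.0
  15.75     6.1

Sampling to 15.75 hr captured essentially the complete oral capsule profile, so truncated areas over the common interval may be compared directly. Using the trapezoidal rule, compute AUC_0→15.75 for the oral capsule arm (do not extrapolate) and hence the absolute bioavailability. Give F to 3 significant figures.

Trapezoidal AUC_0→15.75 (oral capsule):
  [0→1]: (0.0+746.0)/2 × 1 = 373.0
  [1→1.5]: (746.0+715.0)/2 × 0.5 = 365.25
  [1.5→1.75]: (715.0+677.6)/2 × 0.25 = 174.075
  [1.75→3.75]: (677.6+363.0)/2 × 2 = 1040.6
  [3.75→9.75]: (363.0+47.0)/2 × 6 = 1230.0
  [9.75→15.75]: (47.0+6.1)/2 × 6 = 159.3
  Sum = 3342.225 ng/mL·hr
F = (AUC_ev/D_ev)/(AUC_iv/D_iv) = (3342.225/1000)/(2070/250) = 3.342225/8.28 = 0.4037

F = 0.404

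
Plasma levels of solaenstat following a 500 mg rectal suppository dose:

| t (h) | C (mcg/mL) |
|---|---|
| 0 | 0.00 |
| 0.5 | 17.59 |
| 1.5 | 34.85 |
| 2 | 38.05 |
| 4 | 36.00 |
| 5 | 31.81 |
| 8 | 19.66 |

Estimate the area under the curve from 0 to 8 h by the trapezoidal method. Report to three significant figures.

Trapezoidal AUC_0→8:
  [0→0.5]: (0.00+17.59)/2 × 0.5 = 4.3975
  [0.5→1.5]: (17.59+34.85)/2 × 1 = 26.22
  [1.5→2]: (34.85+38.05)/2 × 0.5 = 18.225
  [2→4]: (38.05+36.00)/2 × 2 = 74.05
  [4→5]: (36.00+31.81)/2 × 1 = 33.905
  [5→8]: (31.81+19.66)/2 × 3 = 77.205
  Sum = 234.0025 mcg/mL·h

AUC = 234 mcg/mL·h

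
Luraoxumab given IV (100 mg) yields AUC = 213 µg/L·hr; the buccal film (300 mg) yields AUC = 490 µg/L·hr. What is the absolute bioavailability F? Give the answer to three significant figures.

F = 0.767

F = (AUC_ev / D_ev) / (AUC_iv / D_iv)
  = (490/300) / (213/100)
  = 1.63333 / 2.13 = 0.7668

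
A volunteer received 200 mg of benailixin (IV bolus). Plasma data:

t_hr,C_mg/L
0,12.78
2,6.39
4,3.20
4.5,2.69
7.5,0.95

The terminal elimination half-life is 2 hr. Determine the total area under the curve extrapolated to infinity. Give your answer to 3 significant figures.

AUC = 38.4 mg/L·hr

Trapezoidal AUC_0→7.5:
  [0→2]: (12.78+6.39)/2 × 2 = 19.17
  [2→4]: (6.39+3.20)/2 × 2 = 9.59
  [4→4.5]: (3.20+2.69)/2 × 0.5 = 1.4725
  [4.5→7.5]: (2.69+0.95)/2 × 3 = 5.46
  Sum = 35.6925 mg/L·hr
k_e = ln2 / t½ = 0.693147 / 2 = 0.3466 hr^-1
Extrapolated tail: C_last / k_e = 0.95 / 0.3466 = 2.741
AUC_0→∞ = 35.6925 + 2.741 = 38.4335 mg/L·hr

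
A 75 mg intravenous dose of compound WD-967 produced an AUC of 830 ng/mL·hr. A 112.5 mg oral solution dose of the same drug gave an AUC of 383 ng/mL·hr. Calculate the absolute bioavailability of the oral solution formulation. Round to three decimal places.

F = (AUC_ev / D_ev) / (AUC_iv / D_iv)
  = (383/112.5) / (830/75)
  = 3.40444 / 11.0667 = 0.3076

F = 0.308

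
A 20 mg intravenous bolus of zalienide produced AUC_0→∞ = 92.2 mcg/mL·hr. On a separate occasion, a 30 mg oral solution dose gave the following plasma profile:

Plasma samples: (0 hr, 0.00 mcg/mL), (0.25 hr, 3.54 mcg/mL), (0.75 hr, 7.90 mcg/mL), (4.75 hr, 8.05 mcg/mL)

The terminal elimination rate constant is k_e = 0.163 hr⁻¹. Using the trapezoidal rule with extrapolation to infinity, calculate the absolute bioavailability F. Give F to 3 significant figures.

F = 0.612

Trapezoidal AUC_0→4.75 (oral solution):
  [0→0.25]: (0.00+3.54)/2 × 0.25 = 0.4425
  [0.25→0.75]: (3.54+7.90)/2 × 0.5 = 2.86
  [0.75→4.75]: (7.90+8.05)/2 × 4 = 31.9
  Sum = 35.2025 mcg/mL·hr
Tail: C_last/k_e = 8.05/0.163 = 49.387
AUC_0→∞ (oral solution) = 35.2025 + 49.387 = 84.5895 mcg/mL·hr
F = (AUC_ev/D_ev)/(AUC_iv/D_iv) = (84.5895/30)/(92.2/20) = 2.81965/4.61 = 0.6116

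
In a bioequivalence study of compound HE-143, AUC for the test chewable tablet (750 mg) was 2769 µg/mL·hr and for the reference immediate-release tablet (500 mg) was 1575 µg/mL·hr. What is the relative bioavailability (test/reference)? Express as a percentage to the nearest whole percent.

F_rel = (AUC_test/D_test) / (AUC_ref/D_ref)
      = (2769/750) / (1575/500)
      = 3.692 / 3.15 = 1.1721 = 117.21%

F_rel = 117%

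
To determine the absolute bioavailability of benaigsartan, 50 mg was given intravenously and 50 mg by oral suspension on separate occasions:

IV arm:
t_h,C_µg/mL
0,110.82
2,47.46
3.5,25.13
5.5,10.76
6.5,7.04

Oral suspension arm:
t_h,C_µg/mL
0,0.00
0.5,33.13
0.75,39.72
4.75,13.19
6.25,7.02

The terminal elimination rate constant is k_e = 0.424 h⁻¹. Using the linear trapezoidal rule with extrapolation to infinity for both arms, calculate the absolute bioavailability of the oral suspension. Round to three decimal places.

F = 0.565

Trapezoidal AUC_0→6.5 (IV):
  [0→2]: (110.82+47.46)/2 × 2 = 158.28
  [2→3.5]: (47.46+25.13)/2 × 1.5 = 54.4425
  [3.5→5.5]: (25.13+10.76)/2 × 2 = 35.89
  [5.5→6.5]: (10.76+7.04)/2 × 1 = 8.9
  Sum = 257.5125 µg/mL·h
IV tail: 7.04/0.424 = 16.604; AUC_iv,0→∞ = 257.5125 + 16.604 = 274.1165 µg/mL·h
Trapezoidal AUC_0→6.25 (oral suspension):
  [0→0.5]: (0.00+33.13)/2 × 0.5 = 8.2825
  [0.5→0.75]: (33.13+39.72)/2 × 0.25 = 9.10625
  [0.75→4.75]: (39.72+13.19)/2 × 4 = 105.82
  [4.75→6.25]: (13.19+7.02)/2 × 1.5 = 15.1575
  Sum = 138.36625 µg/mL·h
oral suspension tail: 7.02/0.424 = 16.557; AUC_ev,0→∞ = 138.36625 + 16.557 = 154.92325 µg/mL·h
F = (AUC_ev/D_ev)/(AUC_iv/D_iv) = (154.92325/50)/(274.1165/50) = 3.098465/5.48233 = 0.5652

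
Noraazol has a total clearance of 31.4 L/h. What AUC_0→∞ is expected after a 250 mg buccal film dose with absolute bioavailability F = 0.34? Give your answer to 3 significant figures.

AUC_0→∞ = F × Dose / CL
        = 0.34 × 250 / 31.4 = 2.70701 mg/L·h

AUC = 2.71 mg/L·h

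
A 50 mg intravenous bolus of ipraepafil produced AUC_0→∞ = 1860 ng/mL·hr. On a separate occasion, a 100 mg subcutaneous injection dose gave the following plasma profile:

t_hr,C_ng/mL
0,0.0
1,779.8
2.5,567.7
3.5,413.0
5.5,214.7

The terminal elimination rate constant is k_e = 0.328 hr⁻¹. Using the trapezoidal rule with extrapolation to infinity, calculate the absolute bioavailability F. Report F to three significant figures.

F = 0.853

Trapezoidal AUC_0→5.5 (subcutaneous injection):
  [0→1]: (0.0+779.8)/2 × 1 = 389.9
  [1→2.5]: (779.8+567.7)/2 × 1.5 = 1010.625
  [2.5→3.5]: (567.7+413.0)/2 × 1 = 490.35
  [3.5→5.5]: (413.0+214.7)/2 × 2 = 627.7
  Sum = 2518.575 ng/mL·hr
Tail: C_last/k_e = 214.7/0.328 = 654.573
AUC_0→∞ (subcutaneous injection) = 2518.575 + 654.573 = 3173.148 ng/mL·hr
F = (AUC_ev/D_ev)/(AUC_iv/D_iv) = (3173.148/100)/(1860/50) = 31.73148/37.2 = 0.8530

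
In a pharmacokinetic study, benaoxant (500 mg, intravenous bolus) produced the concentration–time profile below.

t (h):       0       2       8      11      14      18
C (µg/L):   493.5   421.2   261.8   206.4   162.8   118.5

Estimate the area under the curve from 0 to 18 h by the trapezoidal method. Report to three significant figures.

AUC = 4780 µg/L·h

Trapezoidal AUC_0→18:
  [0→2]: (493.5+421.2)/2 × 2 = 914.7
  [2→8]: (421.2+261.8)/2 × 6 = 2049.0
  [8→11]: (261.8+206.4)/2 × 3 = 702.3
  [11→14]: (206.4+162.8)/2 × 3 = 553.8
  [14→18]: (162.8+118.5)/2 × 4 = 562.6
  Sum = 4782.4 µg/L·h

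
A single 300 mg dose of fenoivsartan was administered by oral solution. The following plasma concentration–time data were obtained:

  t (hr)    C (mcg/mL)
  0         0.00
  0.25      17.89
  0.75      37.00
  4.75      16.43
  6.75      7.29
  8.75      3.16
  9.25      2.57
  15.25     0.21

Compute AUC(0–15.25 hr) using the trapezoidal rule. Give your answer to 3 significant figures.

Trapezoidal AUC_0→15.25:
  [0→0.25]: (0.00+17.89)/2 × 0.25 = 2.23625
  [0.25→0.75]: (17.89+37.00)/2 × 0.5 = 13.7225
  [0.75→4.75]: (37.00+16.43)/2 × 4 = 106.86
  [4.75→6.75]: (16.43+7.29)/2 × 2 = 23.72
  [6.75→8.75]: (7.29+3.16)/2 × 2 = 10.45
  [8.75→9.25]: (3.16+2.57)/2 × 0.5 = 1.4325
  [9.25→15.25]: (2.57+0.21)/2 × 6 = 8.34
  Sum = 166.76125 mcg/mL·hr

AUC = 167 mcg/mL·hr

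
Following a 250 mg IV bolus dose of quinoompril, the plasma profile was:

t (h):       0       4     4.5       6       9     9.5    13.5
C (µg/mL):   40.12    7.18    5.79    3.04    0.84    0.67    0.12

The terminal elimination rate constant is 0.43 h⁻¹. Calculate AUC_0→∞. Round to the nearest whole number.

AUC = 113 µg/mL·h

Trapezoidal AUC_0→13.5:
  [0→4]: (40.12+7.18)/2 × 4 = 94.6
  [4→4.5]: (7.18+5.79)/2 × 0.5 = 3.2425
  [4.5→6]: (5.79+3.04)/2 × 1.5 = 6.6225
  [6→9]: (3.04+0.84)/2 × 3 = 5.82
  [9→9.5]: (0.84+0.67)/2 × 0.5 = 0.3775
  [9.5→13.5]: (0.67+0.12)/2 × 4 = 1.58
  Sum = 112.2425 µg/mL·h
Extrapolated tail: C_last / k_e = 0.12 / 0.43 = 0.279
AUC_0→∞ = 112.2425 + 0.279 = 112.5215 µg/mL·h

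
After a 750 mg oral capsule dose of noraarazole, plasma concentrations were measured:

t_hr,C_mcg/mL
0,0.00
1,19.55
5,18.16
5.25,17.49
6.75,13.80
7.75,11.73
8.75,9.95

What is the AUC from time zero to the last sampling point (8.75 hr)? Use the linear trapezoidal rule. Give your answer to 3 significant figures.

AUC = 137 mcg/mL·hr

Trapezoidal AUC_0→8.75:
  [0→1]: (0.00+19.55)/2 × 1 = 9.775
  [1→5]: (19.55+18.16)/2 × 4 = 75.42
  [5→5.25]: (18.16+17.49)/2 × 0.25 = 4.45625
  [5.25→6.75]: (17.49+13.80)/2 × 1.5 = 23.4675
  [6.75→7.75]: (13.80+11.73)/2 × 1 = 12.765
  [7.75→8.75]: (11.73+9.95)/2 × 1 = 10.84
  Sum = 136.72375 mcg/mL·hr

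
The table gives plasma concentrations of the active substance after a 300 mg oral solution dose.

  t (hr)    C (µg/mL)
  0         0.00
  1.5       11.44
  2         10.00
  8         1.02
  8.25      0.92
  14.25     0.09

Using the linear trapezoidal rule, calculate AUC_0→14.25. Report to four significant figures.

AUC = 50.27 µg/mL·hr

Trapezoidal AUC_0→14.25:
  [0→1.5]: (0.00+11.44)/2 × 1.5 = 8.58
  [1.5→2]: (11.44+10.00)/2 × 0.5 = 5.36
  [2→8]: (10.00+1.02)/2 × 6 = 33.06
  [8→8.25]: (1.02+0.92)/2 × 0.25 = 0.2425
  [8.25→14.25]: (0.92+0.09)/2 × 6 = 3.03
  Sum = 50.2725 µg/mL·hr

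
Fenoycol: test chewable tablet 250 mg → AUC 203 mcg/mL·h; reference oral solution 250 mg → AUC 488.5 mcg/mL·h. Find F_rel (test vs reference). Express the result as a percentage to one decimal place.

F_rel = (AUC_test/D_test) / (AUC_ref/D_ref)
      = (203/250) / (488.5/250)
      = 0.812 / 1.954 = 0.4156 = 41.56%

F_rel = 41.6%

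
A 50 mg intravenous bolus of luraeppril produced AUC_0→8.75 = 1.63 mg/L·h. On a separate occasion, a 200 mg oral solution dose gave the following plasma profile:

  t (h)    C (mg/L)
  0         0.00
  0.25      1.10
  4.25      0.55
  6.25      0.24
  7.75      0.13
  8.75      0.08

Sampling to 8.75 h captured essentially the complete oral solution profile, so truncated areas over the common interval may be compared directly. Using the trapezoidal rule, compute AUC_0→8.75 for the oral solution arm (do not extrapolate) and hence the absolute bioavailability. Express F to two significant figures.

Trapezoidal AUC_0→8.75 (oral solution):
  [0→0.25]: (0.00+1.10)/2 × 0.25 = 0.1375
  [0.25→4.25]: (1.10+0.55)/2 × 4 = 3.3
  [4.25→6.25]: (0.55+0.24)/2 × 2 = 0.79
  [6.25→7.75]: (0.24+0.13)/2 × 1.5 = 0.2775
  [7.75→8.75]: (0.13+0.08)/2 × 1 = 0.105
  Sum = 4.61 mg/L·h
F = (AUC_ev/D_ev)/(AUC_iv/D_iv) = (4.61/200)/(1.63/50) = 0.02305/0.0326 = 0.7071

F = 0.71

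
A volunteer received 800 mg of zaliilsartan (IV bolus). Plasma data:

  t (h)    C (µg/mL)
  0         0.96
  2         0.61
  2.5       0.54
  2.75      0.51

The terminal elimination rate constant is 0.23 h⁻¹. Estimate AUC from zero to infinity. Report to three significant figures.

AUC = 4.21 µg/mL·h

Trapezoidal AUC_0→2.75:
  [0→2]: (0.96+0.61)/2 × 2 = 1.57
  [2→2.5]: (0.61+0.54)/2 × 0.5 = 0.2875
  [2.5→2.75]: (0.54+0.51)/2 × 0.25 = 0.13125
  Sum = 1.98875 µg/mL·h
Extrapolated tail: C_last / k_e = 0.51 / 0.23 = 2.217
AUC_0→∞ = 1.98875 + 2.217 = 4.20575 µg/mL·h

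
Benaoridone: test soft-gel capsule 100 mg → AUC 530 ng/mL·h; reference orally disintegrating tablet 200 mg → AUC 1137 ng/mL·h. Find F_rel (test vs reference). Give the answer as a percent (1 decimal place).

F_rel = 93.2%

F_rel = (AUC_test/D_test) / (AUC_ref/D_ref)
      = (530/100) / (1137/200)
      = 5.3 / 5.685 = 0.9323 = 93.23%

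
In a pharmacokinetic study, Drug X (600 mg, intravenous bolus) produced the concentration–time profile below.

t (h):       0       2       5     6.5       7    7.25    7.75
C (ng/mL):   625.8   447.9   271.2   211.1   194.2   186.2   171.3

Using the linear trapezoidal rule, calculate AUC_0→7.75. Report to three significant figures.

Trapezoidal AUC_0→7.75:
  [0→2]: (625.8+447.9)/2 × 2 = 1073.7
  [2→5]: (447.9+271.2)/2 × 3 = 1078.65
  [5→6.5]: (271.2+211.1)/2 × 1.5 = 361.725
  [6.5→7]: (211.1+194.2)/2 × 0.5 = 101.325
  [7→7.25]: (194.2+186.2)/2 × 0.25 = 47.55
  [7.25→7.75]: (186.2+171.3)/2 × 0.5 = 89.375
  Sum = 2752.325 ng/mL·h

AUC = 2750 ng/mL·h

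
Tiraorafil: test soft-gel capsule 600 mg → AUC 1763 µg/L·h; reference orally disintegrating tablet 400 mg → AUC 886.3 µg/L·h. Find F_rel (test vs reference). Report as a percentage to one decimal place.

F_rel = (AUC_test/D_test) / (AUC_ref/D_ref)
      = (1763/600) / (886.3/400)
      = 2.93833 / 2.21575 = 1.3261 = 132.61%

F_rel = 132.6%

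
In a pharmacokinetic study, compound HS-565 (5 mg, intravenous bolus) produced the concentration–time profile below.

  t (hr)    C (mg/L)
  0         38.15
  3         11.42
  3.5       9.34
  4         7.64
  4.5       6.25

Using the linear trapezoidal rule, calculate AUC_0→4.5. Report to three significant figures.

Trapezoidal AUC_0→4.5:
  [0→3]: (38.15+11.42)/2 × 3 = 74.355
  [3→3.5]: (11.42+9.34)/2 × 0.5 = 5.19
  [3.5→4]: (9.34+7.64)/2 × 0.5 = 4.245
  [4→4.5]: (7.64+6.25)/2 × 0.5 = 3.4725
  Sum = 87.2625 mg/L·hr

AUC = 87.3 mg/L·hr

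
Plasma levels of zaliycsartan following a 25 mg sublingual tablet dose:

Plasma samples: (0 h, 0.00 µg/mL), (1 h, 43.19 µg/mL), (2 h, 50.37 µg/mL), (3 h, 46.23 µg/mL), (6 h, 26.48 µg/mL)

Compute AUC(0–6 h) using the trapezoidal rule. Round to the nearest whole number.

Trapezoidal AUC_0→6:
  [0→1]: (0.00+43.19)/2 × 1 = 21.595
  [1→2]: (43.19+50.37)/2 × 1 = 46.78
  [2→3]: (50.37+46.23)/2 × 1 = 48.3
  [3→6]: (46.23+26.48)/2 × 3 = 109.065
  Sum = 225.74 µg/mL·h

AUC = 226 µg/mL·h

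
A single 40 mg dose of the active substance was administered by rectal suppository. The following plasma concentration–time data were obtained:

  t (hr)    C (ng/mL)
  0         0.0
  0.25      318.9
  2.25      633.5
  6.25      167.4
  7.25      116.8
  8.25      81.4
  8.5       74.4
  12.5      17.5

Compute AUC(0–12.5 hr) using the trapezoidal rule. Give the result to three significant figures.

Trapezoidal AUC_0→12.5:
  [0→0.25]: (0.0+318.9)/2 × 0.25 = 39.8625
  [0.25→2.25]: (318.9+633.5)/2 × 2 = 952.4
  [2.25→6.25]: (633.5+167.4)/2 × 4 = 1601.8
  [6.25→7.25]: (167.4+116.8)/2 × 1 = 142.1
  [7.25→8.25]: (116.8+81.4)/2 × 1 = 99.1
  [8.25→8.5]: (81.4+74.4)/2 × 0.25 = 19.475
  [8.5→12.5]: (74.4+17.5)/2 × 4 = 183.8
  Sum = 3038.5375 ng/mL·hr

AUC = 3040 ng/mL·hr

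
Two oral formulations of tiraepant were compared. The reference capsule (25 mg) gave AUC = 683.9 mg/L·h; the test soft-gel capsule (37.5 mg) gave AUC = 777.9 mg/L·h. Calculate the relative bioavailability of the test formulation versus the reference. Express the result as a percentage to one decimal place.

F_rel = 75.8%

F_rel = (AUC_test/D_test) / (AUC_ref/D_ref)
      = (777.9/37.5) / (683.9/25)
      = 20.744 / 27.356 = 0.7583 = 75.83%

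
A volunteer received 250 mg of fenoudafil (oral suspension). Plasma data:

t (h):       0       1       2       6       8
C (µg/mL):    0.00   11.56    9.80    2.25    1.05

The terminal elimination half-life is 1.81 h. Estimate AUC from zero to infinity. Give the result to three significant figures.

Trapezoidal AUC_0→8:
  [0→1]: (0.00+11.56)/2 × 1 = 5.78
  [1→2]: (11.56+9.80)/2 × 1 = 10.68
  [2→6]: (9.80+2.25)/2 × 4 = 24.1
  [6→8]: (2.25+1.05)/2 × 2 = 3.3
  Sum = 43.86 µg/mL·h
k_e = ln2 / t½ = 0.693147 / 1.81 = 0.3830 h^-1
Extrapolated tail: C_last / k_e = 1.05 / 0.383 = 2.742
AUC_0→∞ = 43.86 + 2.742 = 46.602 µg/mL·h

AUC = 46.6 µg/mL·h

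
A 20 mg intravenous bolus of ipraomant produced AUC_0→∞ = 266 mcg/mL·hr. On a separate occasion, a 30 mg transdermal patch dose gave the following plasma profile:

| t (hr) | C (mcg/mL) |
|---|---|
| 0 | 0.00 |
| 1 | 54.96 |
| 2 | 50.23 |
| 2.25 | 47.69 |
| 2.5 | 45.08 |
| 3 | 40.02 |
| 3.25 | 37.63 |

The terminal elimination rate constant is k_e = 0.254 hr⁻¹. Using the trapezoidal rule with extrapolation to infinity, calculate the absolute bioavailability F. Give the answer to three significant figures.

Trapezoidal AUC_0→3.25 (transdermal patch):
  [0→1]: (0.00+54.96)/2 × 1 = 27.48
  [1→2]: (54.96+50.23)/2 × 1 = 52.595
  [2→2.25]: (50.23+47.69)/2 × 0.25 = 12.24
  [2.25→2.5]: (47.69+45.08)/2 × 0.25 = 11.59625
  [2.5→3]: (45.08+40.02)/2 × 0.5 = 21.275
  [3→3.25]: (40.02+37.63)/2 × 0.25 = 9.70625
  Sum = 134.8925 mcg/mL·hr
Tail: C_last/k_e = 37.63/0.254 = 148.150
AUC_0→∞ (transdermal patch) = 134.8925 + 148.150 = 283.0425 mcg/mL·hr
F = (AUC_ev/D_ev)/(AUC_iv/D_iv) = (283.0425/30)/(266/20) = 9.43475/13.3 = 0.7094

F = 0.709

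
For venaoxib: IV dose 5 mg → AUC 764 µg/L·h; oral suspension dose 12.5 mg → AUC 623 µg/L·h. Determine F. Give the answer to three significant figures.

F = (AUC_ev / D_ev) / (AUC_iv / D_iv)
  = (623/12.5) / (764/5)
  = 49.84 / 152.8 = 0.3262

F = 0.326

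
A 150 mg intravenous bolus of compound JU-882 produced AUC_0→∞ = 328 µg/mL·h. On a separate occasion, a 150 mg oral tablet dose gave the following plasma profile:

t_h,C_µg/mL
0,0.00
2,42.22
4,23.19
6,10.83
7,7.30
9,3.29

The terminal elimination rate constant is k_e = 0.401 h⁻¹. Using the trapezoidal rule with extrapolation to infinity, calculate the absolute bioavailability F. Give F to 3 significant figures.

F = 0.517

Trapezoidal AUC_0→9 (oral tablet):
  [0→2]: (0.00+42.22)/2 × 2 = 42.22
  [2→4]: (42.22+23.19)/2 × 2 = 65.41
  [4→6]: (23.19+10.83)/2 × 2 = 34.02
  [6→7]: (10.83+7.30)/2 × 1 = 9.065
  [7→9]: (7.30+3.29)/2 × 2 = 10.59
  Sum = 161.305 µg/mL·h
Tail: C_last/k_e = 3.29/0.401 = 8.204
AUC_0→∞ (oral tablet) = 161.305 + 8.204 = 169.509 µg/mL·h
F = (AUC_ev/D_ev)/(AUC_iv/D_iv) = (169.509/150)/(328/150) = 1.13006/2.18667 = 0.5168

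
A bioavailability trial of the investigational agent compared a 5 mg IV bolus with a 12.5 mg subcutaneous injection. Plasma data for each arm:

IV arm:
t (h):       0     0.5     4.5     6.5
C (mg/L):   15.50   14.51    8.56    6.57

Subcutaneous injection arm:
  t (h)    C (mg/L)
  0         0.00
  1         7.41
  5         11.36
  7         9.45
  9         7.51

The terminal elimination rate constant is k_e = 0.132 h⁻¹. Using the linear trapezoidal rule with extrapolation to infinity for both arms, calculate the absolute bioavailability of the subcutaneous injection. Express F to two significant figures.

F = 0.46

Trapezoidal AUC_0→6.5 (IV):
  [0→0.5]: (15.50+14.51)/2 × 0.5 = 7.5025
  [0.5→4.5]: (14.51+8.56)/2 × 4 = 46.14
  [4.5→6.5]: (8.56+6.57)/2 × 2 = 15.13
  Sum = 68.7725 mg/L·h
IV tail: 6.57/0.132 = 49.773; AUC_iv,0→∞ = 68.7725 + 49.773 = 118.5455 mg/L·h
Trapezoidal AUC_0→9 (subcutaneous injection):
  [0→1]: (0.00+7.41)/2 × 1 = 3.705
  [1→5]: (7.41+11.36)/2 × 4 = 37.54
  [5→7]: (11.36+9.45)/2 × 2 = 20.81
  [7→9]: (9.45+7.51)/2 × 2 = 16.96
  Sum = 79.015 mg/L·h
subcutaneous injection tail: 7.51/0.132 = 56.894; AUC_ev,0→∞ = 79.015 + 56.894 = 135.909 mg/L·h
F = (AUC_ev/D_ev)/(AUC_iv/D_iv) = (135.909/12.5)/(118.5455/5) = 10.87272/23.7091 = 0.4586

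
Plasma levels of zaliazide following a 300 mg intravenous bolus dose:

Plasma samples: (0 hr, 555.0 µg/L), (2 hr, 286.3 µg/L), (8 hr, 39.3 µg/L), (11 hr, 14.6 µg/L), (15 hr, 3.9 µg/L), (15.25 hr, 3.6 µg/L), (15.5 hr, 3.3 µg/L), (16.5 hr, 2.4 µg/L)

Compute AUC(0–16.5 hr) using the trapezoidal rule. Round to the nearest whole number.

AUC = 1941 µg/L·hr

Trapezoidal AUC_0→16.5:
  [0→2]: (555.0+286.3)/2 × 2 = 841.3
  [2→8]: (286.3+39.3)/2 × 6 = 976.8
  [8→11]: (39.3+14.6)/2 × 3 = 80.85
  [11→15]: (14.6+3.9)/2 × 4 = 37.0
  [15→15.25]: (3.9+3.6)/2 × 0.25 = 0.9375
  [15.25→15.5]: (3.6+3.3)/2 × 0.25 = 0.8625
  [15.5→16.5]: (3.3+2.4)/2 × 1 = 2.85
  Sum = 1940.6 µg/L·hr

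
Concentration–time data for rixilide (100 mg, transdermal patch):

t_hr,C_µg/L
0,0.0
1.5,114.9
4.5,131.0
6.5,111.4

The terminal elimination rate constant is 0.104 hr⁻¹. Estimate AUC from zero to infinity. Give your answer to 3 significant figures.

AUC = 1770 µg/L·hr

Trapezoidal AUC_0→6.5:
  [0→1.5]: (0.0+114.9)/2 × 1.5 = 86.175
  [1.5→4.5]: (114.9+131.0)/2 × 3 = 368.85
  [4.5→6.5]: (131.0+111.4)/2 × 2 = 242.4
  Sum = 697.425 µg/L·hr
Extrapolated tail: C_last / k_e = 111.4 / 0.104 = 1071.154
AUC_0→∞ = 697.425 + 1071.154 = 1768.579 µg/L·hr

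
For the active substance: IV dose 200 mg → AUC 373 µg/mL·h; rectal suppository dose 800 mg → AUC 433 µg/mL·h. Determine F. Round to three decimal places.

F = (AUC_ev / D_ev) / (AUC_iv / D_iv)
  = (433/800) / (373/200)
  = 0.54125 / 1.865 = 0.2902

F = 0.290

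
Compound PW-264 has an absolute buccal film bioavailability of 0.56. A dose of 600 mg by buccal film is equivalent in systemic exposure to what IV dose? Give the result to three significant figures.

D_iv = 336 mg

Systemic exposure from an extravascular dose = F × D_ev, so the equivalent IV dose is F × D_ev.
D_iv = F × D_ev = 0.56 × 600 = 336 mg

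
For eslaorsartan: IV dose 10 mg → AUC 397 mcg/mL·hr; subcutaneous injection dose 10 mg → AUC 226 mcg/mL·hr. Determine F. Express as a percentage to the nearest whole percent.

F = 57%

F = (AUC_ev / D_ev) / (AUC_iv / D_iv)
  = (226/10) / (397/10)
  = 22.6 / 39.7 = 0.5693
  = 56.93%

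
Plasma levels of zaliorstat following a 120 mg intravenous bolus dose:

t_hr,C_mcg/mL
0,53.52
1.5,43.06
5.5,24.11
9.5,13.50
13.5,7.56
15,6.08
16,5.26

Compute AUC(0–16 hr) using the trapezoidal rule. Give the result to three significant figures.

AUC = 340 mcg/mL·hr

Trapezoidal AUC_0→16:
  [0→1.5]: (53.52+43.06)/2 × 1.5 = 72.435
  [1.5→5.5]: (43.06+24.11)/2 × 4 = 134.34
  [5.5→9.5]: (24.11+13.50)/2 × 4 = 75.22
  [9.5→13.5]: (13.50+7.56)/2 × 4 = 42.12
  [13.5→15]: (7.56+6.08)/2 × 1.5 = 10.23
  [15→16]: (6.08+5.26)/2 × 1 = 5.67
  Sum = 340.015 mcg/mL·hr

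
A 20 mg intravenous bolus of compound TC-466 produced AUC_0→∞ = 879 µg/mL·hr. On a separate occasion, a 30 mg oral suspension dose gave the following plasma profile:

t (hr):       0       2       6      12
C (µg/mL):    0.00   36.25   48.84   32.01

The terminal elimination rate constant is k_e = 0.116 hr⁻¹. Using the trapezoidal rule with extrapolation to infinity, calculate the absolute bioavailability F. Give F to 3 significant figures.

Trapezoidal AUC_0→12 (oral suspension):
  [0→2]: (0.00+36.25)/2 × 2 = 36.25
  [2→6]: (36.25+48.84)/2 × 4 = 170.18
  [6→12]: (48.84+32.01)/2 × 6 = 242.55
  Sum = 448.98 µg/mL·hr
Tail: C_last/k_e = 32.01/0.116 = 275.948
AUC_0→∞ (oral suspension) = 448.98 + 275.948 = 724.928 µg/mL·hr
F = (AUC_ev/D_ev)/(AUC_iv/D_iv) = (724.928/30)/(879/20) = 24.1643/43.95 = 0.5498

F = 0.550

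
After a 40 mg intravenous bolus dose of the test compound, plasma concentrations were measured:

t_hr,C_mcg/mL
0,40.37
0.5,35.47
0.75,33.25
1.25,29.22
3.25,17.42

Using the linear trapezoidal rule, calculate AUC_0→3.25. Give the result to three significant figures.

Trapezoidal AUC_0→3.25:
  [0→0.5]: (40.37+35.47)/2 × 0.5 = 18.96
  [0.5→0.75]: (35.47+33.25)/2 × 0.25 = 8.59
  [0.75→1.25]: (33.25+29.22)/2 × 0.5 = 15.6175
  [1.25→3.25]: (29.22+17.42)/2 × 2 = 46.64
  Sum = 89.8075 mcg/mL·hr

AUC = 89.8 mcg/mL·hr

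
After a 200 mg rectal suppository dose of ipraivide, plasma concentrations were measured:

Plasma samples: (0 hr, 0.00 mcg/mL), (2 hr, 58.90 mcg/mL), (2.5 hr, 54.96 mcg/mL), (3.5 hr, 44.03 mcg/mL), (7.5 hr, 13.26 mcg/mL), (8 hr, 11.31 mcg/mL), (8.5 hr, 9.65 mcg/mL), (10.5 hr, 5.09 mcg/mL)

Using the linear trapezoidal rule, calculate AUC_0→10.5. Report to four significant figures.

Trapezoidal AUC_0→10.5:
  [0→2]: (0.00+58.90)/2 × 2 = 58.9
  [2→2.5]: (58.90+54.96)/2 × 0.5 = 28.465
  [2.5→3.5]: (54.96+44.03)/2 × 1 = 49.495
  [3.5→7.5]: (44.03+13.26)/2 × 4 = 114.58
  [7.5→8]: (13.26+11.31)/2 × 0.5 = 6.1425
  [8→8.5]: (11.31+9.65)/2 × 0.5 = 5.24
  [8.5→10.5]: (9.65+5.09)/2 × 2 = 14.74
  Sum = 277.5625 mcg/mL·hr

AUC = 277.6 mcg/mL·hr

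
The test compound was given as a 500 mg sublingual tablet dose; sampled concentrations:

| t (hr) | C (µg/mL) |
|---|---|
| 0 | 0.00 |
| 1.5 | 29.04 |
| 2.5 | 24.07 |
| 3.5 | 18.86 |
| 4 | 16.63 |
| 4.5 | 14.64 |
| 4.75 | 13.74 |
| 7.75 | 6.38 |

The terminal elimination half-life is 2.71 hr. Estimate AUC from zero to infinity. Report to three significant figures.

Trapezoidal AUC_0→7.75:
  [0→1.5]: (0.00+29.04)/2 × 1.5 = 21.78
  [1.5→2.5]: (29.04+24.07)/2 × 1 = 26.555
  [2.5→3.5]: (24.07+18.86)/2 × 1 = 21.465
  [3.5→4]: (18.86+16.63)/2 × 0.5 = 8.8725
  [4→4.5]: (16.63+14.64)/2 × 0.5 = 7.8175
  [4.5→4.75]: (14.64+13.74)/2 × 0.25 = 3.5475
  [4.75→7.75]: (13.74+6.38)/2 × 3 = 30.18
  Sum = 120.2175 µg/mL·hr
k_e = ln2 / t½ = 0.693147 / 2.71 = 0.2558 hr^-1
Extrapolated tail: C_last / k_e = 6.38 / 0.2558 = 24.941
AUC_0→∞ = 120.2175 + 24.941 = 145.1585 µg/mL·hr

AUC = 145 µg/mL·hr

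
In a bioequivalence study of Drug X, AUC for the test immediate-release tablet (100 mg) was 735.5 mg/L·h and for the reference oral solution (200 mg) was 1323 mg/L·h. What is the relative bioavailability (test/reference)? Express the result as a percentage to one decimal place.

F_rel = 111.2%

F_rel = (AUC_test/D_test) / (AUC_ref/D_ref)
      = (735.5/100) / (1323/200)
      = 7.355 / 6.615 = 1.1119 = 111.19%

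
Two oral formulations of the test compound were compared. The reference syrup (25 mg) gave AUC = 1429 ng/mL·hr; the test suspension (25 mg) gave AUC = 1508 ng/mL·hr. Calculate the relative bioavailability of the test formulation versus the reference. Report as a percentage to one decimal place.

F_rel = 105.5%

F_rel = (AUC_test/D_test) / (AUC_ref/D_ref)
      = (1508/25) / (1429/25)
      = 60.32 / 57.16 = 1.0553 = 105.53%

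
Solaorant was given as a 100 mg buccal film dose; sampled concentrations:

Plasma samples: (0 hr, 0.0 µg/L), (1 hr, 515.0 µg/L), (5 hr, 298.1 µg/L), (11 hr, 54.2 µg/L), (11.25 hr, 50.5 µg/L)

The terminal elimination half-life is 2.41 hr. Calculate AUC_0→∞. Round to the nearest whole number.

Trapezoidal AUC_0→11.25:
  [0→1]: (0.0+515.0)/2 × 1 = 257.5
  [1→5]: (515.0+298.1)/2 × 4 = 1626.2
  [5→11]: (298.1+54.2)/2 × 6 = 1056.9
  [11→11.25]: (54.2+50.5)/2 × 0.25 = 13.0875
  Sum = 2953.6875 µg/L·hr
k_e = ln2 / t½ = 0.693147 / 2.41 = 0.2876 hr^-1
Extrapolated tail: C_last / k_e = 50.5 / 0.2876 = 175.591
AUC_0→∞ = 2953.6875 + 175.591 = 3129.2785 µg/L·hr

AUC = 3129 µg/L·hr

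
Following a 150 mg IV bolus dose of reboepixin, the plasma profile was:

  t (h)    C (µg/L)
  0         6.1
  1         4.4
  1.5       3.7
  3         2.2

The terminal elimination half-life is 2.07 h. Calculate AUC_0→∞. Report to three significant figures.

AUC = 18.3 µg/L·h

Trapezoidal AUC_0→3:
  [0→1]: (6.1+4.4)/2 × 1 = 5.25
  [1→1.5]: (4.4+3.7)/2 × 0.5 = 2.025
  [1.5→3]: (3.7+2.2)/2 × 1.5 = 4.425
  Sum = 11.7 µg/L·h
k_e = ln2 / t½ = 0.693147 / 2.07 = 0.3349 h^-1
Extrapolated tail: C_last / k_e = 2.2 / 0.3349 = 6.569
AUC_0→∞ = 11.7 + 6.569 = 18.269 µg/L·h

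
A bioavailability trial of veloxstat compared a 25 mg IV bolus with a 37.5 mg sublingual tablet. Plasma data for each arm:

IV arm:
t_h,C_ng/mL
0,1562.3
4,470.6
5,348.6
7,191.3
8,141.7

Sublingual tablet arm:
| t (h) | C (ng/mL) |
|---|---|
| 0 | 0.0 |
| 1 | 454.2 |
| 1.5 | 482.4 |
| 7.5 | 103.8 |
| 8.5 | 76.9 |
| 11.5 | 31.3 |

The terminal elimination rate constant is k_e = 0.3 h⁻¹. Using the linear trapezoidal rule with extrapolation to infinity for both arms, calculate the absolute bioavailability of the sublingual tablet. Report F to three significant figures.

Trapezoidal AUC_0→8 (IV):
  [0→4]: (1562.3+470.6)/2 × 4 = 4065.8
  [4→5]: (470.6+348.6)/2 × 1 = 409.6
  [5→7]: (348.6+191.3)/2 × 2 = 539.9
  [7→8]: (191.3+141.7)/2 × 1 = 166.5
  Sum = 5181.8 ng/mL·h
IV tail: 141.7/0.3 = 472.333; AUC_iv,0→∞ = 5181.8 + 472.333 = 5654.133 ng/mL·h
Trapezoidal AUC_0→11.5 (sublingual tablet):
  [0→1]: (0.0+454.2)/2 × 1 = 227.1
  [1→1.5]: (454.2+482.4)/2 × 0.5 = 234.15
  [1.5→7.5]: (482.4+103.8)/2 × 6 = 1758.6
  [7.5→8.5]: (103.8+76.9)/2 × 1 = 90.35
  [8.5→11.5]: (76.9+31.3)/2 × 3 = 162.3
  Sum = 2472.5 ng/mL·h
sublingual tablet tail: 31.3/0.3 = 104.333; AUC_ev,0→∞ = 2472.5 + 104.333 = 2576.833 ng/mL·h
F = (AUC_ev/D_ev)/(AUC_iv/D_iv) = (2576.833/37.5)/(5654.133/25) = 68.7155/226.16532 = 0.3038

F = 0.304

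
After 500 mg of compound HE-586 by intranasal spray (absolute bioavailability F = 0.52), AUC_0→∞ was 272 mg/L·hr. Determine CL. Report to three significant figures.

CL = F × Dose / AUC_0→∞
   = 0.52 × 500 / 272 = 0.955882 L/hr

CL = 0.956 L/hr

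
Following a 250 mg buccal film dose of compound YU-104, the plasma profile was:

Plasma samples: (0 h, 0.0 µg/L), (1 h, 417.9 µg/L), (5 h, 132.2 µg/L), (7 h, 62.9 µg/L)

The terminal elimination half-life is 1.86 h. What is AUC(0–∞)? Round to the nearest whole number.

AUC = 1673 µg/L·h

Trapezoidal AUC_0→7:
  [0→1]: (0.0+417.9)/2 × 1 = 208.95
  [1→5]: (417.9+132.2)/2 × 4 = 1100.2
  [5→7]: (132.2+62.9)/2 × 2 = 195.1
  Sum = 1504.25 µg/L·h
k_e = ln2 / t½ = 0.693147 / 1.86 = 0.3727 h^-1
Extrapolated tail: C_last / k_e = 62.9 / 0.3727 = 168.768
AUC_0→∞ = 1504.25 + 168.768 = 1673.018 µg/L·h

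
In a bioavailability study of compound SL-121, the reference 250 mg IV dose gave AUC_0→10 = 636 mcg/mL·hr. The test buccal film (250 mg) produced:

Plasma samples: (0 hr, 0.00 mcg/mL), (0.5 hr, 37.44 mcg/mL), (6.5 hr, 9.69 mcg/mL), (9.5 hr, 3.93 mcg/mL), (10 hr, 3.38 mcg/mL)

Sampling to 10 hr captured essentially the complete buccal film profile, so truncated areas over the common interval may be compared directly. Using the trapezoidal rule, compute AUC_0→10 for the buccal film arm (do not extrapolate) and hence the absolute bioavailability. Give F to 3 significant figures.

F = 0.272

Trapezoidal AUC_0→10 (buccal film):
  [0→0.5]: (0.00+37.44)/2 × 0.5 = 9.36
  [0.5→6.5]: (37.44+9.69)/2 × 6 = 141.39
  [6.5→9.5]: (9.69+3.93)/2 × 3 = 20.43
  [9.5→10]: (3.93+3.38)/2 × 0.5 = 1.8275
  Sum = 173.0075 mcg/mL·hr
F = (AUC_ev/D_ev)/(AUC_iv/D_iv) = (173.0075/250)/(636/250) = 0.69203/2.544 = 0.2720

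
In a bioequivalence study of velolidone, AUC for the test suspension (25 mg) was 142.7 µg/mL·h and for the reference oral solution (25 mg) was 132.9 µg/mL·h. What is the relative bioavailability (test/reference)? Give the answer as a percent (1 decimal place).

F_rel = (AUC_test/D_test) / (AUC_ref/D_ref)
      = (142.7/25) / (132.9/25)
      = 5.708 / 5.316 = 1.0737 = 107.37%

F_rel = 107.4%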